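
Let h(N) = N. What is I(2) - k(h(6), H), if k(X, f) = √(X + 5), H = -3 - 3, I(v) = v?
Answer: 2 - √11 ≈ -1.3166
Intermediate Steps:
H = -6
k(X, f) = √(5 + X)
I(2) - k(h(6), H) = 2 - √(5 + 6) = 2 - √11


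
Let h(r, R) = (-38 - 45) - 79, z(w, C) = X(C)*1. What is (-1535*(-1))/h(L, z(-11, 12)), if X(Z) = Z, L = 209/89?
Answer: -1535/162 ≈ -9.4753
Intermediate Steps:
L = 209/89 (L = 209*(1/89) = 209/89 ≈ 2.3483)
z(w, C) = C (z(w, C) = C*1 = C)
h(r, R) = -162 (h(r, R) = -83 - 79 = -162)
(-1535*(-1))/h(L, z(-11, 12)) = -1535*(-1)/(-162) = 1535*(-1/162) = -1535/162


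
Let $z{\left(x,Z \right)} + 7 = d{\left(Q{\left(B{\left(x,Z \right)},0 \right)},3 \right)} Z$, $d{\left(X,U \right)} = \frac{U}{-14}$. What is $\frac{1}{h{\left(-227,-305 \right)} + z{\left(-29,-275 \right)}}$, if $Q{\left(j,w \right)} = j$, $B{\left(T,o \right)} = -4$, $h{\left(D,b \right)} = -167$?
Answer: $- \frac{14}{1611} \approx -0.0086903$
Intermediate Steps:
$d{\left(X,U \right)} = - \frac{U}{14}$ ($d{\left(X,U \right)} = U \left(- \frac{1}{14}\right) = - \frac{U}{14}$)
$z{\left(x,Z \right)} = -7 - \frac{3 Z}{14}$ ($z{\left(x,Z \right)} = -7 + \left(- \frac{1}{14}\right) 3 Z = -7 - \frac{3 Z}{14}$)
$\frac{1}{h{\left(-227,-305 \right)} + z{\left(-29,-275 \right)}} = \frac{1}{-167 - - \frac{727}{14}} = \frac{1}{-167 + \left(-7 + \frac{825}{14}\right)} = \frac{1}{-167 + \frac{727}{14}} = \frac{1}{- \frac{1611}{14}} = - \frac{14}{1611}$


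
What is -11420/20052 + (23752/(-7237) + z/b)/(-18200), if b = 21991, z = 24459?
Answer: -8267803186776163/14520201518932200 ≈ -0.56940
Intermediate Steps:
-11420/20052 + (23752/(-7237) + z/b)/(-18200) = -11420/20052 + (23752/(-7237) + 24459/21991)/(-18200) = -11420*1/20052 + (23752*(-1/7237) + 24459*(1/21991))*(-1/18200) = -2855/5013 + (-23752/7237 + 24459/21991)*(-1/18200) = -2855/5013 - 345320449/159148867*(-1/18200) = -2855/5013 + 345320449/2896509379400 = -8267803186776163/14520201518932200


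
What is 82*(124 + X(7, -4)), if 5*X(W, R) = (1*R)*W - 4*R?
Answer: 49856/5 ≈ 9971.2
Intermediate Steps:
X(W, R) = -4*R/5 + R*W/5 (X(W, R) = ((1*R)*W - 4*R)/5 = (R*W - 4*R)/5 = (-4*R + R*W)/5 = -4*R/5 + R*W/5)
82*(124 + X(7, -4)) = 82*(124 + (1/5)*(-4)*(-4 + 7)) = 82*(124 + (1/5)*(-4)*3) = 82*(124 - 12/5) = 82*(608/5) = 49856/5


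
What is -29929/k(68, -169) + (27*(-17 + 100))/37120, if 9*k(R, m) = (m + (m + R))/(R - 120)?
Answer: -5777008573/111360 ≈ -51877.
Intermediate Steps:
k(R, m) = (R + 2*m)/(9*(-120 + R)) (k(R, m) = ((m + (m + R))/(R - 120))/9 = ((m + (R + m))/(-120 + R))/9 = ((R + 2*m)/(-120 + R))/9 = (R + 2*m)/(9*(-120 + R)))
-29929/k(68, -169) + (27*(-17 + 100))/37120 = -29929*9*(-120 + 68)/(68 + 2*(-169)) + (27*(-17 + 100))/37120 = -29929*(-468/(68 - 338)) + (27*83)*(1/37120) = -29929/((⅑)*(-1/52)*(-270)) + 2241*(1/37120) = -29929/15/26 + 2241/37120 = -29929*26/15 + 2241/37120 = -778154/15 + 2241/37120 = -5777008573/111360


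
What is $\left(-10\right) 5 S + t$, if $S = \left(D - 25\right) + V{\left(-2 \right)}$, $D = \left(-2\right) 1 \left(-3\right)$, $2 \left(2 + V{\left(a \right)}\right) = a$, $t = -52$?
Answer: $1048$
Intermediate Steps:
$V{\left(a \right)} = -2 + \frac{a}{2}$
$D = 6$ ($D = \left(-2\right) \left(-3\right) = 6$)
$S = -22$ ($S = \left(6 - 25\right) + \left(-2 + \frac{1}{2} \left(-2\right)\right) = -19 - 3 = -22$)
$\left(-10\right) 5 S + t = \left(-10\right) 5 \left(-22\right) - 52 = \left(-50\right) \left(-22\right) - 52 = 1100 - 52 = 1048$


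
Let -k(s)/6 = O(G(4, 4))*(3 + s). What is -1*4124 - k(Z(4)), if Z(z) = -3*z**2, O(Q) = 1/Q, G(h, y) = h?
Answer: -8383/2 ≈ -4191.5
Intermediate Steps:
k(s) = -9/2 - 3*s/2 (k(s) = -6*(3 + s)/4 = -3*(3 + s)/2 = -6*(3/4 + s/4) = -9/2 - 3*s/2)
-1*4124 - k(Z(4)) = -1*4124 - (-9/2 - (-9)*4**2/2) = -4124 - (-9/2 - (-9)*16/2) = -4124 - (-9/2 - 3/2*(-48)) = -4124 - (-9/2 + 72) = -4124 - 1*135/2 = -4124 - 135/2 = -8383/2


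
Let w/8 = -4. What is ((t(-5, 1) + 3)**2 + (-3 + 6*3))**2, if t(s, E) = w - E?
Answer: 837225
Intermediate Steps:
w = -32 (w = 8*(-4) = -32)
t(s, E) = -32 - E
((t(-5, 1) + 3)**2 + (-3 + 6*3))**2 = (((-32 - 1*1) + 3)**2 + (-3 + 6*3))**2 = (((-32 - 1) + 3)**2 + (-3 + 18))**2 = ((-33 + 3)**2 + 15)**2 = ((-30)**2 + 15)**2 = (900 + 15)**2 = 915**2 = 837225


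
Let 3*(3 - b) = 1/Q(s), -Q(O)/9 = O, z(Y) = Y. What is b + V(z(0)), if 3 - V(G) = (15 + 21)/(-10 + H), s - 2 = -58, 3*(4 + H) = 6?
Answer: 13607/1512 ≈ 8.9993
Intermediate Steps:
H = -2 (H = -4 + (⅓)*6 = -4 + 2 = -2)
s = -56 (s = 2 - 58 = -56)
Q(O) = -9*O
b = 4535/1512 (b = 3 - 1/(3*((-9*(-56)))) = 3 - ⅓/504 = 3 - ⅓*1/504 = 3 - 1/1512 = 4535/1512 ≈ 2.9993)
V(G) = 6 (V(G) = 3 - (15 + 21)/(-10 - 2) = 3 - 36/(-12) = 3 - 36*(-1)/12 = 3 - 1*(-3) = 3 + 3 = 6)
b + V(z(0)) = 4535/1512 + 6 = 13607/1512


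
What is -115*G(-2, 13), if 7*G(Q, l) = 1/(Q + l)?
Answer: -115/77 ≈ -1.4935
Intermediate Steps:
G(Q, l) = 1/(7*(Q + l))
-115*G(-2, 13) = -115/(7*(-2 + 13)) = -115/(7*11) = -115*1/77 = -115/77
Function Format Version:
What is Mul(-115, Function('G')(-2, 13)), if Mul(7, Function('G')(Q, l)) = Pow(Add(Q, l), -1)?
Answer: Rational(-115, 77) ≈ -1.4935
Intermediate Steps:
Function('G')(Q, l) = Mul(Rational(1, 7), Pow(Add(Q, l), -1))
Mul(-115, Function('G')(-2, 13)) = Mul(-115, Mul(Rational(1, 7), Pow(Add(-2, 13), -1))) = Mul(-115, Mul(Rational(1, 7), Pow(11, -1))) = Mul(-115, Mul(Rational(1, 7), Rational(1, 11))) = Mul(-115, Rational(1, 77)) = Rational(-115, 77)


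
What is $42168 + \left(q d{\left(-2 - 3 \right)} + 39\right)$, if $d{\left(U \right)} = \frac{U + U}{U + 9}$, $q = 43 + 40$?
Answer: $\frac{83999}{2} \approx 42000.0$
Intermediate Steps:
$q = 83$
$d{\left(U \right)} = \frac{2 U}{9 + U}$
$42168 + \left(q d{\left(-2 - 3 \right)} + 39\right) = 42168 + \left(83 \frac{2 \left(-2 - 3\right)}{9 - 5} + 39\right) = 42168 + \left(83 \cdot 2 \left(-5\right) \frac{1}{9 - 5} + 39\right) = 42168 + \left(83 \cdot 2 \left(-5\right) \frac{1}{4} + 39\right) = 42168 + \left(83 \left(- \frac{5}{2}\right) + 39\right) = 42168 + \left(- \frac{415}{2} + 39\right) = 42168 - \frac{337}{2} = \frac{83999}{2}$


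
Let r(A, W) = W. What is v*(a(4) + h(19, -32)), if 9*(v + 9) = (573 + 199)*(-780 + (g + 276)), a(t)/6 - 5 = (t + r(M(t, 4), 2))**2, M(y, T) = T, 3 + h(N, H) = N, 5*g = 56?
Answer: -498484606/45 ≈ -1.1077e+7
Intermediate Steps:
g = 56/5 (g = (1/5)*56 = 56/5 ≈ 11.200)
h(N, H) = -3 + N
a(t) = 30 + 6*(2 + t)**2 (a(t) = 30 + 6*(t + 2)**2 = 30 + 6*(2 + t)**2)
v = -1902613/45 (v = -9 + ((573 + 199)*(-780 + (56/5 + 276)))/9 = -9 + (772*(-780 + 1436/5))/9 = -9 + (772*(-2464/5))/9 = -9 + (1/9)*(-1902208/5) = -9 - 1902208/45 = -1902613/45 ≈ -42280.)
v*(a(4) + h(19, -32)) = -1902613*((30 + 6*(2 + 4)**2) + (-3 + 19))/45 = -1902613*((30 + 6*6**2) + 16)/45 = -1902613*((30 + 6*36) + 16)/45 = -1902613*((30 + 216) + 16)/45 = -1902613*(246 + 16)/45 = -1902613/45*262 = -498484606/45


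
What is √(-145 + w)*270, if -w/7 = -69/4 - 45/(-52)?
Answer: 270*I*√5122/13 ≈ 1486.4*I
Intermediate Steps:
w = 1491/13 (w = -7*(-69/4 - 45/(-52)) = -7*(-69*¼ - 45*(-1/52)) = -7*(-69/4 + 45/52) = -7*(-213/13) = 1491/13 ≈ 114.69)
√(-145 + w)*270 = √(-145 + 1491/13)*270 = √(-394/13)*270 = (I*√5122/13)*270 = 270*I*√5122/13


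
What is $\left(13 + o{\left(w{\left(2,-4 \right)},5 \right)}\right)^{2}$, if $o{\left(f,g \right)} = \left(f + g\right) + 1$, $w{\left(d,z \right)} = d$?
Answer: $441$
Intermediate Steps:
$o{\left(f,g \right)} = 1 + f + g$
$\left(13 + o{\left(w{\left(2,-4 \right)},5 \right)}\right)^{2} = \left(13 + \left(1 + 2 + 5\right)\right)^{2} = \left(13 + 8\right)^{2} = 21^{2} = 441$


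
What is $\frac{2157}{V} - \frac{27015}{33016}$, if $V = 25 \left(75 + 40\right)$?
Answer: $- \frac{6452613}{94921000} \approx -0.067979$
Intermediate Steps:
$V = 2875$ ($V = 25 \cdot 115 = 2875$)
$\frac{2157}{V} - \frac{27015}{33016} = \frac{2157}{2875} - \frac{27015}{33016} = - \frac{6452613}{94921000}$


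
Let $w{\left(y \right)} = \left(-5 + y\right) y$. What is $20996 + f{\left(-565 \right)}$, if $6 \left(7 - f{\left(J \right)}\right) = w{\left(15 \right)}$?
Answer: $20978$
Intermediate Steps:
$w{\left(y \right)} = y \left(-5 + y\right)$
$f{\left(J \right)} = -18$ ($f{\left(J \right)} = 7 - \frac{15 \left(-5 + 15\right)}{6} = 7 - \frac{15 \cdot 10}{6} = 7 - 25 = -18$)
$20996 + f{\left(-565 \right)} = 20996 - 18 = 20978$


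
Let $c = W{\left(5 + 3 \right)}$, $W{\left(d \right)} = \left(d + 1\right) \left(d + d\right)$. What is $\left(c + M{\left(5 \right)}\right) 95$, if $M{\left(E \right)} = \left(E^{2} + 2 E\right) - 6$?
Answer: $16435$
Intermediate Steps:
$M{\left(E \right)} = -6 + E^{2} + 2 E$
$W{\left(d \right)} = 2 d \left(1 + d\right)$ ($W{\left(d \right)} = \left(1 + d\right) 2 d = 2 d \left(1 + d\right)$)
$c = 144$ ($c = 2 \left(5 + 3\right) \left(1 + \left(5 + 3\right)\right) = 2 \cdot 8 \left(1 + 8\right) = 2 \cdot 8 \cdot 9 = 144$)
$\left(c + M{\left(5 \right)}\right) 95 = \left(144 + \left(-6 + 5^{2} + 2 \cdot 5\right)\right) 95 = \left(144 + \left(-6 + 25 + 10\right)\right) 95 = \left(144 + 29\right) 95 = 173 \cdot 95 = 16435$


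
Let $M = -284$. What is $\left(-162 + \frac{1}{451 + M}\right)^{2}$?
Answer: $\frac{731864809}{27889} \approx 26242.0$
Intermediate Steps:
$\left(-162 + \frac{1}{451 + M}\right)^{2} = \left(-162 + \frac{1}{451 - 284}\right)^{2} = \left(-162 + \frac{1}{167}\right)^{2} = \left(- \frac{27053}{167}\right)^{2} = \frac{731864809}{27889}$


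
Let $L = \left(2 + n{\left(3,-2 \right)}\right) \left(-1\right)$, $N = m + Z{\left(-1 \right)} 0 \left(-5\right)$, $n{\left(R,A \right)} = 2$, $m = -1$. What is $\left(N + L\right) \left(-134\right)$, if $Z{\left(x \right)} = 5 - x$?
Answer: $670$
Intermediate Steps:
$N = -1$ ($N = -1 + \left(5 - -1\right) 0 \left(-5\right) = -1 + \left(5 + 1\right) 0 = -1 + 6 \cdot 0 = -1 + 0 = -1$)
$L = -4$ ($L = \left(2 + 2\right) \left(-1\right) = 4 \left(-1\right) = -4$)
$\left(N + L\right) \left(-134\right) = \left(-1 - 4\right) \left(-134\right) = \left(-5\right) \left(-134\right) = 670$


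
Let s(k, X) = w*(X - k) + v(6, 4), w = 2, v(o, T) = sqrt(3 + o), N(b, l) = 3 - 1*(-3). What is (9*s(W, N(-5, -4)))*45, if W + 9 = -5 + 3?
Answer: 14985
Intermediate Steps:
N(b, l) = 6 (N(b, l) = 3 + 3 = 6)
W = -11 (W = -9 + (-5 + 3) = -9 - 2 = -11)
s(k, X) = 3 - 2*k + 2*X (s(k, X) = 2*(X - k) + sqrt(3 + 6) = (-2*k + 2*X) + sqrt(9) = (-2*k + 2*X) + 3 = 3 - 2*k + 2*X)
(9*s(W, N(-5, -4)))*45 = (9*(3 - 2*(-11) + 2*6))*45 = (9*(3 + 22 + 12))*45 = (9*37)*45 = 333*45 = 14985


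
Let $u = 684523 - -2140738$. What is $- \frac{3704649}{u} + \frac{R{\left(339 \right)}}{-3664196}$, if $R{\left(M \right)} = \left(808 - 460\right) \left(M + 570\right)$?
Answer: $- \frac{3617070127464}{2588077513789} \approx -1.3976$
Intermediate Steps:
$u = 2825261$ ($u = 684523 + 2140738 = 2825261$)
$R{\left(M \right)} = 198360 + 348 M$ ($R{\left(M \right)} = 348 \left(570 + M\right) = 198360 + 348 M$)
$- \frac{3704649}{u} + \frac{R{\left(339 \right)}}{-3664196} = - \frac{3704649}{2825261} + \frac{198360 + 348 \cdot 339}{-3664196} = \left(-3704649\right) \frac{1}{2825261} + \left(198360 + 117972\right) \left(- \frac{1}{3664196}\right) = - \frac{3704649}{2825261} + 316332 \left(- \frac{1}{3664196}\right) = - \frac{3704649}{2825261} - \frac{79083}{916049} = - \frac{3617070127464}{2588077513789}$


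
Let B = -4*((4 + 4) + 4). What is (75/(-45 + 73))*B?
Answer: -900/7 ≈ -128.57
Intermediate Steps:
B = -48 (B = -4*(8 + 4) = -4*12 = -48)
(75/(-45 + 73))*B = (75/(-45 + 73))*(-48) = (75/28)*(-48) = -900/7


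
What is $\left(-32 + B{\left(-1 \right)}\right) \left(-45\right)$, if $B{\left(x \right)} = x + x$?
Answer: $1530$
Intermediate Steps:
$B{\left(x \right)} = 2 x$
$\left(-32 + B{\left(-1 \right)}\right) \left(-45\right) = \left(-32 + 2 \left(-1\right)\right) \left(-45\right) = \left(-32 - 2\right) \left(-45\right) = \left(-34\right) \left(-45\right) = 1530$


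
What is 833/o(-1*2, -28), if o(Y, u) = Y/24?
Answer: -9996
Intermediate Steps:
o(Y, u) = Y/24 (o(Y, u) = Y*(1/24) = Y/24)
833/o(-1*2, -28) = 833/(((-1*2)/24)) = 833/(((1/24)*(-2))) = 833/(-1/12) = 833*(-12) = -9996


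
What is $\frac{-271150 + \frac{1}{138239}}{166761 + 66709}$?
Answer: $- \frac{37483504849}{32274659330} \approx -1.1614$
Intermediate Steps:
$\frac{-271150 + \frac{1}{138239}}{166761 + 66709} = \frac{-271150 + \frac{1}{138239}}{233470} = \left(- \frac{37483504849}{138239}\right) \frac{1}{233470} = - \frac{37483504849}{32274659330}$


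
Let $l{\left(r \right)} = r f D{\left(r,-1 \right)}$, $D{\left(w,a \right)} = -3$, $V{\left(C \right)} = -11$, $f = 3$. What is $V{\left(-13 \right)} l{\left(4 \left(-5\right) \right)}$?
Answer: $-1980$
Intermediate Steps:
$l{\left(r \right)} = - 9 r$ ($l{\left(r \right)} = r 3 \left(-3\right) = 3 r \left(-3\right) = - 9 r$)
$V{\left(-13 \right)} l{\left(4 \left(-5\right) \right)} = - 11 \left(- 9 \cdot 4 \left(-5\right)\right) = - 11 \left(\left(-9\right) \left(-20\right)\right) = \left(-11\right) 180 = -1980$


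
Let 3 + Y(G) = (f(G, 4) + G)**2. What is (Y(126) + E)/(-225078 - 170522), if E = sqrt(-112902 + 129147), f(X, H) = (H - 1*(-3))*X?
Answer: -1016061/395600 - 57*sqrt(5)/395600 ≈ -2.5687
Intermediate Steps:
f(X, H) = X*(3 + H) (f(X, H) = (H + 3)*X = (3 + H)*X = X*(3 + H))
E = 57*sqrt(5) (E = sqrt(16245) = 57*sqrt(5) ≈ 127.46)
Y(G) = -3 + 64*G**2 (Y(G) = -3 + (G*(3 + 4) + G)**2 = -3 + (G*7 + G)**2 = -3 + (7*G + G)**2 = -3 + (8*G)**2 = -3 + 64*G**2)
(Y(126) + E)/(-225078 - 170522) = ((-3 + 64*126**2) + 57*sqrt(5))/(-225078 - 170522) = ((-3 + 64*15876) + 57*sqrt(5))/(-395600) = ((-3 + 1016064) + 57*sqrt(5))*(-1/395600) = (1016061 + 57*sqrt(5))*(-1/395600) = -1016061/395600 - 57*sqrt(5)/395600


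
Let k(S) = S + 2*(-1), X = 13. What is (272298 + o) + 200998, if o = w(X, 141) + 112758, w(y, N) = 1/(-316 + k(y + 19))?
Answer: 167611443/286 ≈ 5.8605e+5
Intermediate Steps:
k(S) = -2 + S (k(S) = S - 2 = -2 + S)
w(y, N) = 1/(-299 + y) (w(y, N) = 1/(-316 + (-2 + (y + 19))) = 1/(-316 + (-2 + (19 + y))) = 1/(-316 + (17 + y)) = 1/(-299 + y))
o = 32248787/286 (o = 1/(-299 + 13) + 112758 = 1/(-286) + 112758 = -1/286 + 112758 = 32248787/286 ≈ 1.1276e+5)
(272298 + o) + 200998 = (272298 + 32248787/286) + 200998 = 110126015/286 + 200998 = 167611443/286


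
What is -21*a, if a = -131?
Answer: 2751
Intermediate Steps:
-21*a = -21*(-131) = 2751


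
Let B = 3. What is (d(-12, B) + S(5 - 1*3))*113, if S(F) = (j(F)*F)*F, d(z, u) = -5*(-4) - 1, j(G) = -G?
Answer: 1243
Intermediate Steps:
d(z, u) = 19 (d(z, u) = 20 - 1 = 19)
S(F) = -F³ (S(F) = ((-F)*F)*F = (-F²)*F = -F³)
(d(-12, B) + S(5 - 1*3))*113 = (19 - (5 - 1*3)³)*113 = (19 - (5 - 3)³)*113 = (19 - 1*2³)*113 = (19 - 1*8)*113 = (19 - 8)*113 = 11*113 = 1243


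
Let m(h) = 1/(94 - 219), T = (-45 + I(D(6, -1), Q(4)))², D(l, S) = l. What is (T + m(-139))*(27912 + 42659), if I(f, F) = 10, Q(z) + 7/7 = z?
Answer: 10806113804/125 ≈ 8.6449e+7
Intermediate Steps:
Q(z) = -1 + z
T = 1225 (T = (-45 + 10)² = (-35)² = 1225)
m(h) = -1/125 (m(h) = 1/(-125) = -1/125)
(T + m(-139))*(27912 + 42659) = (1225 - 1/125)*(27912 + 42659) = (153124/125)*70571 = 10806113804/125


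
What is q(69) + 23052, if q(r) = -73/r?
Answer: 1590515/69 ≈ 23051.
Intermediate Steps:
q(69) + 23052 = -73/69 + 23052 = 1590515/69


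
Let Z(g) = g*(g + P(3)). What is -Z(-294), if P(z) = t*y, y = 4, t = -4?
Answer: -91140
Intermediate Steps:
P(z) = -16 (P(z) = -4*4 = -16)
Z(g) = g*(-16 + g) (Z(g) = g*(g - 16) = g*(-16 + g))
-Z(-294) = -(-294)*(-16 - 294) = -(-294)*(-310) = -1*91140 = -91140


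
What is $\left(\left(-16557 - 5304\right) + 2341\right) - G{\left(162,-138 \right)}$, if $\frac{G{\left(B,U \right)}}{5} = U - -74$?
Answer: $-19200$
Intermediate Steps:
$G{\left(B,U \right)} = 370 + 5 U$ ($G{\left(B,U \right)} = 5 \left(U - -74\right) = 5 \left(U + 74\right) = 5 \left(74 + U\right) = 370 + 5 U$)
$\left(\left(-16557 - 5304\right) + 2341\right) - G{\left(162,-138 \right)} = \left(\left(-16557 - 5304\right) + 2341\right) - \left(370 + 5 \left(-138\right)\right) = \left(-21861 + 2341\right) - \left(370 - 690\right) = -19520 - -320 = -19520 + 320 = -19200$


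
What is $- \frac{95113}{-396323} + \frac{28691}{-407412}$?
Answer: $\frac{27379274363}{161466746076} \approx 0.16957$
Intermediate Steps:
$- \frac{95113}{-396323} + \frac{28691}{-407412} = \left(-95113\right) \left(- \frac{1}{396323}\right) + 28691 \left(- \frac{1}{407412}\right) = \frac{95113}{396323} - \frac{28691}{407412} = \frac{27379274363}{161466746076}$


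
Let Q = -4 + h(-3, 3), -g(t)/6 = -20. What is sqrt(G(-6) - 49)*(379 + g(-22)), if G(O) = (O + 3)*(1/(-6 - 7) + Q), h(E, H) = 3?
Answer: 499*I*sqrt(7735)/13 ≈ 3375.9*I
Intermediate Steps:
g(t) = 120 (g(t) = -6*(-20) = 120)
Q = -1 (Q = -4 + 3 = -1)
G(O) = -42/13 - 14*O/13 (G(O) = (O + 3)*(1/(-6 - 7) - 1) = (3 + O)*(1/(-13) - 1) = (3 + O)*(-1/13 - 1) = (3 + O)*(-14/13) = -42/13 - 14*O/13)
sqrt(G(-6) - 49)*(379 + g(-22)) = sqrt((-42/13 - 14/13*(-6)) - 49)*(379 + 120) = sqrt((-42/13 + 84/13) - 49)*499 = sqrt(42/13 - 49)*499 = sqrt(-595/13)*499 = (I*sqrt(7735)/13)*499 = 499*I*sqrt(7735)/13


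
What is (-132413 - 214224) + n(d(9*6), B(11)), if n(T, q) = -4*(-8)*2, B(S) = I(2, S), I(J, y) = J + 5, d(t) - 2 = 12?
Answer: -346573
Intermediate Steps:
d(t) = 14 (d(t) = 2 + 12 = 14)
I(J, y) = 5 + J
B(S) = 7 (B(S) = 5 + 2 = 7)
n(T, q) = 64 (n(T, q) = 32*2 = 64)
(-132413 - 214224) + n(d(9*6), B(11)) = (-132413 - 214224) + 64 = -346637 + 64 = -346573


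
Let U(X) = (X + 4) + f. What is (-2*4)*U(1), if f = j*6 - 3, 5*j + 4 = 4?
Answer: -16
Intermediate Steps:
j = 0 (j = -⅘ + (⅕)*4 = -⅘ + ⅘ = 0)
f = -3 (f = 0*6 - 3 = 0 - 3 = -3)
U(X) = 1 + X (U(X) = (X + 4) - 3 = (4 + X) - 3 = 1 + X)
(-2*4)*U(1) = (-2*4)*(1 + 1) = -8*2 = -16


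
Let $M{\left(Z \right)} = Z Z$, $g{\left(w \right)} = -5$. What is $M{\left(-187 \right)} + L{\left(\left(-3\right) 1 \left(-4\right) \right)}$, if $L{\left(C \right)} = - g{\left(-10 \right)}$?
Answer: $34974$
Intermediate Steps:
$M{\left(Z \right)} = Z^{2}$
$L{\left(C \right)} = 5$ ($L{\left(C \right)} = \left(-1\right) \left(-5\right) = 5$)
$M{\left(-187 \right)} + L{\left(\left(-3\right) 1 \left(-4\right) \right)} = \left(-187\right)^{2} + 5 = 34969 + 5 = 34974$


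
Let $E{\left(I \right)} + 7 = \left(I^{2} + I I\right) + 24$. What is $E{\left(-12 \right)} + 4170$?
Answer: $4475$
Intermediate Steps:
$E{\left(I \right)} = 17 + 2 I^{2}$ ($E{\left(I \right)} = -7 + \left(\left(I^{2} + I I\right) + 24\right) = -7 + \left(\left(I^{2} + I^{2}\right) + 24\right) = -7 + \left(2 I^{2} + 24\right) = -7 + \left(24 + 2 I^{2}\right) = 17 + 2 I^{2}$)
$E{\left(-12 \right)} + 4170 = \left(17 + 2 \left(-12\right)^{2}\right) + 4170 = \left(17 + 2 \cdot 144\right) + 4170 = \left(17 + 288\right) + 4170 = 305 + 4170 = 4475$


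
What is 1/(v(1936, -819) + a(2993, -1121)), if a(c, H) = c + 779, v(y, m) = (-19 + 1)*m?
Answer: 1/18514 ≈ 5.4013e-5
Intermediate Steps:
v(y, m) = -18*m
a(c, H) = 779 + c
1/(v(1936, -819) + a(2993, -1121)) = 1/(-18*(-819) + (779 + 2993)) = 1/(14742 + 3772) = 1/18514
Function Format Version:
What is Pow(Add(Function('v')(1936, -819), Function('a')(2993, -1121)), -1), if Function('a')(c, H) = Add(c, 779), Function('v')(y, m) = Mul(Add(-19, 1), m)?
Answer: Rational(1, 18514) ≈ 5.4013e-5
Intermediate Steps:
Function('v')(y, m) = Mul(-18, m)
Function('a')(c, H) = Add(779, c)
Pow(Add(Function('v')(1936, -819), Function('a')(2993, -1121)), -1) = Pow(Add(Mul(-18, -819), Add(779, 2993)), -1) = Pow(Add(14742, 3772), -1) = Pow(18514, -1) = Rational(1, 18514)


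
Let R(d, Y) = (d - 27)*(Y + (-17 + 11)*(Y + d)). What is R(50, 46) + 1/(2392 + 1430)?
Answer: -46590179/3822 ≈ -12190.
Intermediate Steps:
R(d, Y) = (-27 + d)*(-6*d - 5*Y) (R(d, Y) = (-27 + d)*(Y - 6*(Y + d)) = (-27 + d)*(Y + (-6*Y - 6*d)) = (-27 + d)*(-6*d - 5*Y))
R(50, 46) + 1/(2392 + 1430) = (-6*50² + 135*46 + 162*50 - 5*46*50) + 1/(2392 + 1430) = (-6*2500 + 6210 + 8100 - 11500) + 1/3822 = (-15000 + 6210 + 8100 - 11500) + 1/3822 = -12190 + 1/3822 = -46590179/3822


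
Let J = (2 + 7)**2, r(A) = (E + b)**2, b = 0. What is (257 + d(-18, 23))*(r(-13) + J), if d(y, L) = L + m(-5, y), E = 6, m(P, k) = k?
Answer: 30654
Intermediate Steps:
r(A) = 36 (r(A) = (6 + 0)**2 = 6**2 = 36)
d(y, L) = L + y
J = 81 (J = 9**2 = 81)
(257 + d(-18, 23))*(r(-13) + J) = (257 + (23 - 18))*(36 + 81) = (257 + 5)*117 = 262*117 = 30654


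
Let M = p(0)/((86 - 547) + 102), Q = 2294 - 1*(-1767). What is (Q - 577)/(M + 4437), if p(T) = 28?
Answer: 1250756/1592855 ≈ 0.78523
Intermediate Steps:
Q = 4061 (Q = 2294 + 1767 = 4061)
M = -28/359 (M = 28/((86 - 547) + 102) = 28/(-461 + 102) = 28/(-359) = 28*(-1/359) = -28/359 ≈ -0.077994)
(Q - 577)/(M + 4437) = (4061 - 577)/(-28/359 + 4437) = 3484/(1592855/359) = 3484*(359/1592855) = 1250756/1592855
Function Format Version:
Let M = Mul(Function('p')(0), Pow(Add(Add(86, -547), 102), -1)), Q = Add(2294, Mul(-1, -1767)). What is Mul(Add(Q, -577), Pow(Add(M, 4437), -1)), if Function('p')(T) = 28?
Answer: Rational(1250756, 1592855) ≈ 0.78523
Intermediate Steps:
Q = 4061 (Q = Add(2294, 1767) = 4061)
M = Rational(-28, 359) (M = Mul(28, Pow(Add(Add(86, -547), 102), -1)) = Mul(28, Pow(Add(-461, 102), -1)) = Mul(28, Pow(-359, -1)) = Mul(28, Rational(-1, 359)) = Rational(-28, 359) ≈ -0.077994)
Mul(Add(Q, -577), Pow(Add(M, 4437), -1)) = Mul(Add(4061, -577), Pow(Add(Rational(-28, 359), 4437), -1)) = Mul(3484, Pow(Rational(1592855, 359), -1)) = Mul(3484, Rational(359, 1592855)) = Rational(1250756, 1592855)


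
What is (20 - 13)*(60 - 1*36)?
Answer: 168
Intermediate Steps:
(20 - 13)*(60 - 1*36) = 7*(60 - 36) = 7*24 = 168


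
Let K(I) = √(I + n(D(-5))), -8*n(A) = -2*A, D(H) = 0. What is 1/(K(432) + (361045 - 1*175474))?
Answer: 6873/1275429467 - 4*√3/11478865203 ≈ 5.3882e-6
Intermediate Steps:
n(A) = A/4 (n(A) = -(-1)*A/4 = A/4)
K(I) = √I (K(I) = √(I + (¼)*0) = √(I + 0) = √I)
1/(K(432) + (361045 - 1*175474)) = 1/(√432 + (361045 - 1*175474)) = 1/(12*√3 + (361045 - 175474)) = 1/(12*√3 + 185571) = 1/(185571 + 12*√3)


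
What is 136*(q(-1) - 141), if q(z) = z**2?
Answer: -19040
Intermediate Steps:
136*(q(-1) - 141) = 136*((-1)**2 - 141) = 136*(1 - 141) = 136*(-140) = -19040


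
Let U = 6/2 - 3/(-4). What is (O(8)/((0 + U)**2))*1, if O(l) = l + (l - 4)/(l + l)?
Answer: 44/75 ≈ 0.58667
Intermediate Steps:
U = 15/4 (U = 6*(1/2) - 3*(-1/4) = 3 + 3/4 = 15/4 ≈ 3.7500)
O(l) = l + (-4 + l)/(2*l) (O(l) = l + (-4 + l)/((2*l)) = l + (-4 + l)*(1/(2*l)) = l + (-4 + l)/(2*l))
(O(8)/((0 + U)**2))*1 = ((1/2 + 8 - 2/8)/((0 + 15/4)**2))*1 = ((1/2 + 8 - 2*1/8)/((15/4)**2))*1 = ((1/2 + 8 - 1/4)/(225/16))*1 = ((33/4)*(16/225))*1 = (44/75)*1 = 44/75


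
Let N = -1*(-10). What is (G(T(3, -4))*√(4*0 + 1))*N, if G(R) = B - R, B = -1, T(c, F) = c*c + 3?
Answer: -130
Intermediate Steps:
N = 10
T(c, F) = 3 + c² (T(c, F) = c² + 3 = 3 + c²)
G(R) = -1 - R
(G(T(3, -4))*√(4*0 + 1))*N = ((-1 - (3 + 3²))*√(4*0 + 1))*10 = ((-1 - (3 + 9))*√(0 + 1))*10 = ((-1 - 1*12)*√1)*10 = ((-1 - 12)*1)*10 = -13*1*10 = -13*10 = -130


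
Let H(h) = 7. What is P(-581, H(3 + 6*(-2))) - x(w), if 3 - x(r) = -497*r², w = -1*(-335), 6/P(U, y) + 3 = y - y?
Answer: -55775830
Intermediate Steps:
P(U, y) = -2 (P(U, y) = 6/(-3 + (y - y)) = 6/(-3 + 0) = 6/(-3) = 6*(-⅓) = -2)
w = 335
x(r) = 3 + 497*r² (x(r) = 3 - (-497)*r² = 3 + 497*r²)
P(-581, H(3 + 6*(-2))) - x(w) = -2 - (3 + 497*335²) = -2 - (3 + 497*112225) = -2 - (3 + 55775825) = -2 - 1*55775828 = -2 - 55775828 = -55775830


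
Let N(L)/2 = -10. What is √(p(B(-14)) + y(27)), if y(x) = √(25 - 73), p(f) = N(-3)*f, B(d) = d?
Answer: 2*√(70 + I*√3) ≈ 16.734 + 0.207*I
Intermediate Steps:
N(L) = -20 (N(L) = 2*(-10) = -20)
p(f) = -20*f
y(x) = 4*I*√3 (y(x) = √(-48) = 4*I*√3)
√(p(B(-14)) + y(27)) = √(-20*(-14) + 4*I*√3) = √(280 + 4*I*√3)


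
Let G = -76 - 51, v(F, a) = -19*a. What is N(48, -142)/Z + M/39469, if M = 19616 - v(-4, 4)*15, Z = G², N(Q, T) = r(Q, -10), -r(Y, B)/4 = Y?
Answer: 327195476/636595501 ≈ 0.51398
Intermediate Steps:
r(Y, B) = -4*Y
N(Q, T) = -4*Q
G = -127
Z = 16129 (Z = (-127)² = 16129)
M = 20756 (M = 19616 - (-19*4)*15 = 19616 - (-76)*15 = 19616 - 1*(-1140) = 19616 + 1140 = 20756)
N(48, -142)/Z + M/39469 = -4*48/16129 + 20756/39469 = -192*1/16129 + 20756*(1/39469) = -192/16129 + 20756/39469 = 327195476/636595501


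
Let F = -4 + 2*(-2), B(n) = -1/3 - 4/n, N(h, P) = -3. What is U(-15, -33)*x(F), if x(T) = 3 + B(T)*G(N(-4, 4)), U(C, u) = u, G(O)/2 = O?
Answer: -66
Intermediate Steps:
G(O) = 2*O
B(n) = -1/3 - 4/n (B(n) = -1*1/3 - 4/n = -1/3 - 4/n)
F = -8 (F = -4 - 4 = -8)
x(T) = 3 - 2*(-12 - T)/T (x(T) = 3 + ((-12 - T)/(3*T))*(2*(-3)) = 3 + ((-12 - T)/(3*T))*(-6) = 3 - 2*(-12 - T)/T)
U(-15, -33)*x(F) = -33*(5 + 24/(-8)) = -33*(5 + 24*(-1/8)) = -33*(5 - 3) = -33*2 = -66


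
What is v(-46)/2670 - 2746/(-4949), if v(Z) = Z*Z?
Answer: 8901952/6606915 ≈ 1.3474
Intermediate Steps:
v(Z) = Z²
v(-46)/2670 - 2746/(-4949) = (-46)²/2670 - 2746/(-4949) = 2116*(1/2670) - 2746*(-1/4949) = 1058/1335 + 2746/4949 = 8901952/6606915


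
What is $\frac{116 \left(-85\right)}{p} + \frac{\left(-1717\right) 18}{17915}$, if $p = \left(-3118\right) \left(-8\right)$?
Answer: $- \frac{236890291}{111717940} \approx -2.1204$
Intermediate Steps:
$p = 24944$
$\frac{116 \left(-85\right)}{p} + \frac{\left(-1717\right) 18}{17915} = \frac{116 \left(-85\right)}{24944} + \frac{\left(-1717\right) 18}{17915} = \left(-9860\right) \frac{1}{24944} - \frac{30906}{17915} = - \frac{2465}{6236} - \frac{30906}{17915} = - \frac{236890291}{111717940}$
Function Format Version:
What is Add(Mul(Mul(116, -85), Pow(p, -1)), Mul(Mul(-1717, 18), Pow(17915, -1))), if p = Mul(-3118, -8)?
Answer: Rational(-236890291, 111717940) ≈ -2.1204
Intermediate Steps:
p = 24944
Add(Mul(Mul(116, -85), Pow(p, -1)), Mul(Mul(-1717, 18), Pow(17915, -1))) = Add(Mul(Mul(116, -85), Pow(24944, -1)), Mul(Mul(-1717, 18), Pow(17915, -1))) = Add(Mul(-9860, Rational(1, 24944)), Mul(-30906, Rational(1, 17915))) = Add(Rational(-2465, 6236), Rational(-30906, 17915)) = Rational(-236890291, 111717940)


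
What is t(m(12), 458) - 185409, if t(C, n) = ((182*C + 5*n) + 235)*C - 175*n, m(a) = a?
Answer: -209051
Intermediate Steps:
t(C, n) = -175*n + C*(235 + 5*n + 182*C) (t(C, n) = ((5*n + 182*C) + 235)*C - 175*n = (235 + 5*n + 182*C)*C - 175*n = C*(235 + 5*n + 182*C) - 175*n = -175*n + C*(235 + 5*n + 182*C))
t(m(12), 458) - 185409 = (-175*458 + 182*12² + 235*12 + 5*12*458) - 185409 = (-80150 + 182*144 + 2820 + 27480) - 185409 = (-80150 + 26208 + 2820 + 27480) - 185409 = -23642 - 185409 = -209051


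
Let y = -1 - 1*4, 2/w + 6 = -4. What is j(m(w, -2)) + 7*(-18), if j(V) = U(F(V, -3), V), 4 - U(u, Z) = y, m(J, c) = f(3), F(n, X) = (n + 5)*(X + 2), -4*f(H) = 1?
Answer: -117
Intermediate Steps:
w = -⅕ (w = 2/(-6 - 4) = 2/(-10) = 2*(-⅒) = -⅕ ≈ -0.20000)
f(H) = -¼ (f(H) = -¼*1 = -¼)
F(n, X) = (2 + X)*(5 + n) (F(n, X) = (5 + n)*(2 + X) = (2 + X)*(5 + n))
m(J, c) = -¼
y = -5 (y = -1 - 4 = -5)
U(u, Z) = 9 (U(u, Z) = 4 - 1*(-5) = 4 + 5 = 9)
j(V) = 9
j(m(w, -2)) + 7*(-18) = 9 + 7*(-18) = 9 - 126 = -117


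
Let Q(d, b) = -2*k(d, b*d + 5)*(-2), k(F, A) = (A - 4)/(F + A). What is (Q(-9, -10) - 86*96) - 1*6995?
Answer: -655611/43 ≈ -15247.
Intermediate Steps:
k(F, A) = (-4 + A)/(A + F)
Q(d, b) = 4*(1 + b*d)/(5 + d + b*d) (Q(d, b) = -2*(-4 + (b*d + 5))/((b*d + 5) + d)*(-2) = -2*(-4 + (5 + b*d))/((5 + b*d) + d)*(-2) = -2*(1 + b*d)/(5 + d + b*d)*(-2) = 4*(1 + b*d)/(5 + d + b*d))
(Q(-9, -10) - 86*96) - 1*6995 = (4*(1 - 10*(-9))/(5 - 9 - 10*(-9)) - 86*96) - 1*6995 = (4*(1 + 90)/(5 - 9 + 90) - 8256) - 6995 = (4*91/86 - 8256) - 6995 = (4*(1/86)*91 - 8256) - 6995 = (182/43 - 8256) - 6995 = -354826/43 - 6995 = -655611/43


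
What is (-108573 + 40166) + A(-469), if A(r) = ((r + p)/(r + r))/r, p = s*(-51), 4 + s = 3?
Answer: -15046872336/219961 ≈ -68407.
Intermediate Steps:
s = -1 (s = -4 + 3 = -1)
p = 51 (p = -1*(-51) = 51)
A(r) = (51 + r)/(2*r²) (A(r) = ((r + 51)/(r + r))/r = ((51 + r)/((2*r)))/r = ((51 + r)*(1/(2*r)))/r = ((51 + r)/(2*r))/r = (51 + r)/(2*r²))
(-108573 + 40166) + A(-469) = (-108573 + 40166) + (½)*(51 - 469)/(-469)² = -68407 + (½)*(1/219961)*(-418) = -68407 - 209/219961 = -15046872336/219961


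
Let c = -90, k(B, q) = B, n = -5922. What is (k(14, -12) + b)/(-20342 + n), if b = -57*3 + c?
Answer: 247/26264 ≈ 0.0094045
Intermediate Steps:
b = -261 (b = -57*3 - 90 = -171 - 90 = -261)
(k(14, -12) + b)/(-20342 + n) = (14 - 261)/(-20342 - 5922) = -247/(-26264) = -247*(-1/26264) = 247/26264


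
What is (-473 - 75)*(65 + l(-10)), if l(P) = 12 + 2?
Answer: -43292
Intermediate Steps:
l(P) = 14
(-473 - 75)*(65 + l(-10)) = (-473 - 75)*(65 + 14) = -548*79 = -43292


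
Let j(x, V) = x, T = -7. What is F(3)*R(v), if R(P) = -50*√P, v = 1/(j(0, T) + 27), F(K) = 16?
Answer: -800*√3/9 ≈ -153.96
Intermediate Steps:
v = 1/27 (v = 1/(0 + 27) = 1/27 ≈ 0.037037)
F(3)*R(v) = 16*(-50*√3/9) = -800*√3/9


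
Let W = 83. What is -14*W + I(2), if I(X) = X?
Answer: -1160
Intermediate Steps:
-14*W + I(2) = -14*83 + 2 = -1162 + 2 = -1160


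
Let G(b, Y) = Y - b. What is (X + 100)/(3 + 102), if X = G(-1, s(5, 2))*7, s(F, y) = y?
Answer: 121/105 ≈ 1.1524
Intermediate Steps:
X = 21 (X = (2 - 1*(-1))*7 = (2 + 1)*7 = 3*7 = 21)
(X + 100)/(3 + 102) = (21 + 100)/(3 + 102) = 121/105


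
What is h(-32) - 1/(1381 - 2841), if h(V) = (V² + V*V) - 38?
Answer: 2934601/1460 ≈ 2010.0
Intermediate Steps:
h(V) = -38 + 2*V² (h(V) = (V² + V²) - 38 = 2*V² - 38 = -38 + 2*V²)
h(-32) - 1/(1381 - 2841) = (-38 + 2*(-32)²) - 1/(1381 - 2841) = (-38 + 2*1024) - 1/(-1460) = (-38 + 2048) - 1*(-1/1460) = 2010 + 1/1460 = 2934601/1460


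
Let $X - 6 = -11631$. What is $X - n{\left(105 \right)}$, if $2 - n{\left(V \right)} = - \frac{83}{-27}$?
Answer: $- \frac{313846}{27} \approx -11624.0$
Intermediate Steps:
$X = -11625$ ($X = 6 - 11631 = -11625$)
$n{\left(V \right)} = - \frac{29}{27}$ ($n{\left(V \right)} = 2 - - \frac{83}{-27} = 2 - \left(-83\right) \left(- \frac{1}{27}\right) = 2 - \frac{83}{27} = - \frac{29}{27}$)
$X - n{\left(105 \right)} = -11625 - - \frac{29}{27} = -11625 + \frac{29}{27} = - \frac{313846}{27}$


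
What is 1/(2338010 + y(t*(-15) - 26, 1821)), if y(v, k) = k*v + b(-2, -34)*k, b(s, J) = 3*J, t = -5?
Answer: 1/2241497 ≈ 4.4613e-7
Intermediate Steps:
y(v, k) = -102*k + k*v (y(v, k) = k*v + (3*(-34))*k = k*v - 102*k = -102*k + k*v)
1/(2338010 + y(t*(-15) - 26, 1821)) = 1/(2338010 + 1821*(-102 + (-5*(-15) - 26))) = 1/(2338010 + 1821*(-102 + (75 - 26))) = 1/(2338010 + 1821*(-102 + 49)) = 1/(2338010 + 1821*(-53)) = 1/(2338010 - 96513) = 1/2241497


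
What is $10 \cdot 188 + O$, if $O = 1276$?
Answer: $3156$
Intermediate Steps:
$10 \cdot 188 + O = 10 \cdot 188 + 1276 = 1880 + 1276 = 3156$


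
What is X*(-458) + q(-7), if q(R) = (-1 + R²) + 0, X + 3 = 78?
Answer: -34302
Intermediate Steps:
X = 75 (X = -3 + 78 = 75)
q(R) = -1 + R²
X*(-458) + q(-7) = 75*(-458) + (-1 + (-7)²) = -34350 + (-1 + 49) = -34350 + 48 = -34302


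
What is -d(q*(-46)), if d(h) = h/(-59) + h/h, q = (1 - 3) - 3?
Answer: 171/59 ≈ 2.8983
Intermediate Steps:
q = -5 (q = -2 - 3 = -5)
d(h) = 1 - h/59 (d(h) = h*(-1/59) + 1 = -h/59 + 1 = 1 - h/59)
-d(q*(-46)) = -(1 - (-5)*(-46)/59) = -(1 - 1/59*230) = -(1 - 230/59) = -1*(-171/59) = 171/59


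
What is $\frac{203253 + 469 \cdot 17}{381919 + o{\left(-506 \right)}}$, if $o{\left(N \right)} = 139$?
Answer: $\frac{105613}{191029} \approx 0.55286$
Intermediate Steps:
$\frac{203253 + 469 \cdot 17}{381919 + o{\left(-506 \right)}} = \frac{203253 + 469 \cdot 17}{381919 + 139} = \frac{203253 + 7973}{382058} = 211226 \cdot \frac{1}{382058} = \frac{105613}{191029}$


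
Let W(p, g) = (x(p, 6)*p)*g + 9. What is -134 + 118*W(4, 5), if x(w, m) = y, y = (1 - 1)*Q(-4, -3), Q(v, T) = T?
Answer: 928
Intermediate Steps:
y = 0 (y = (1 - 1)*(-3) = 0*(-3) = 0)
x(w, m) = 0
W(p, g) = 9 (W(p, g) = (0*p)*g + 9 = 0*g + 9 = 0 + 9 = 9)
-134 + 118*W(4, 5) = -134 + 118*9 = -134 + 1062 = 928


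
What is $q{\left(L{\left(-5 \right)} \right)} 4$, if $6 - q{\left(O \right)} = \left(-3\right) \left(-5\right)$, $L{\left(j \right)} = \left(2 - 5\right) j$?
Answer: $-36$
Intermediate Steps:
$L{\left(j \right)} = - 3 j$
$q{\left(O \right)} = -9$ ($q{\left(O \right)} = 6 - \left(-3\right) \left(-5\right) = 6 - 15 = -9$)
$q{\left(L{\left(-5 \right)} \right)} 4 = \left(-9\right) 4 = -36$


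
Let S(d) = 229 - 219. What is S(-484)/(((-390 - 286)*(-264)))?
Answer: 5/89232 ≈ 5.6034e-5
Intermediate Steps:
S(d) = 10
S(-484)/(((-390 - 286)*(-264))) = 10/(((-390 - 286)*(-264))) = 10/((-676*(-264))) = 10/178464 = 10*(1/178464) = 5/89232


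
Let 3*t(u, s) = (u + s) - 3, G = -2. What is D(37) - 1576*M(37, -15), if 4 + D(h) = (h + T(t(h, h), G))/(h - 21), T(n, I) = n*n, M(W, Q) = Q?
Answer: 1704479/72 ≈ 23673.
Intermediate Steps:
t(u, s) = -1 + s/3 + u/3 (t(u, s) = ((u + s) - 3)/3 = ((s + u) - 3)/3 = (-3 + s + u)/3 = -1 + s/3 + u/3)
T(n, I) = n²
D(h) = -4 + (h + (-1 + 2*h/3)²)/(-21 + h) (D(h) = -4 + (h + (-1 + h/3 + h/3)²)/(h - 21) = -4 + (h + (-1 + 2*h/3)²)/(-21 + h))
D(37) - 1576*M(37, -15) = (765 - 39*37 + 4*37²)/(9*(-21 + 37)) - 1576*(-15) = (⅑)*(765 - 1443 + 4*1369)/16 + 23640 = (⅑)*(1/16)*(765 - 1443 + 5476) + 23640 = (⅑)*(1/16)*4798 + 23640 = 2399/72 + 23640 = 1704479/72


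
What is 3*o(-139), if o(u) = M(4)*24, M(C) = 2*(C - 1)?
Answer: 432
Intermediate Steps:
M(C) = -2 + 2*C (M(C) = 2*(-1 + C) = -2 + 2*C)
o(u) = 144 (o(u) = (-2 + 2*4)*24 = (-2 + 8)*24 = 6*24 = 144)
3*o(-139) = 3*144 = 432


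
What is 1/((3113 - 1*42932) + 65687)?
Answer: 1/25868 ≈ 3.8658e-5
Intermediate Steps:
1/((3113 - 1*42932) + 65687) = 1/((3113 - 42932) + 65687) = 1/(-39819 + 65687) = 1/25868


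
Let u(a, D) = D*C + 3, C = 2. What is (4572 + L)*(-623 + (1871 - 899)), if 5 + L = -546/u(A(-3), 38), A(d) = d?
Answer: 125726203/79 ≈ 1.5915e+6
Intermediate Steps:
u(a, D) = 3 + 2*D (u(a, D) = D*2 + 3 = 2*D + 3 = 3 + 2*D)
L = -941/79 (L = -5 - 546/(3 + 2*38) = -5 - 546/(3 + 76) = -5 - 546/79 = -941/79 ≈ -11.911)
(4572 + L)*(-623 + (1871 - 899)) = (4572 - 941/79)*(-623 + (1871 - 899)) = 360247*(-623 + 972)/79 = (360247/79)*349 = 125726203/79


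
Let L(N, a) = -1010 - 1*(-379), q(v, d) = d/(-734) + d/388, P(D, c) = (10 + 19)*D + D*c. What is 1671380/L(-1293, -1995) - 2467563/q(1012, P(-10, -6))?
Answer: 110824330243994/12553745 ≈ 8.8280e+6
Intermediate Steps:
P(D, c) = 29*D + D*c
q(v, d) = 173*d/142396 (q(v, d) = d*(-1/734) + d*(1/388) = -d/734 + d/388 = 173*d/142396)
L(N, a) = -631 (L(N, a) = -1010 + 379 = -631)
1671380/L(-1293, -1995) - 2467563/q(1012, P(-10, -6)) = 1671380/(-631) - 2467563*(-71198/(865*(29 - 6))) = 1671380*(-1/631) - 2467563/(173*(-10*23)/142396) = -1671380/631 - 2467563/((173/142396)*(-230)) = -1671380/631 - 2467563/(-19895/71198) = -1671380/631 - 2467563*(-71198/19895) = -1671380/631 + 175685550474/19895 = 110824330243994/12553745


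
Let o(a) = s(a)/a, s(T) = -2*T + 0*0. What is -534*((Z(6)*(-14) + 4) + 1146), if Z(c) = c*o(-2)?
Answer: -703812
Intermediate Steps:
s(T) = -2*T (s(T) = -2*T + 0 = -2*T)
o(a) = -2 (o(a) = (-2*a)/a = -2)
Z(c) = -2*c (Z(c) = c*(-2) = -2*c)
-534*((Z(6)*(-14) + 4) + 1146) = -534*((-2*6*(-14) + 4) + 1146) = -534*((-12*(-14) + 4) + 1146) = -534*((168 + 4) + 1146) = -534*(172 + 1146) = -534*1318 = -703812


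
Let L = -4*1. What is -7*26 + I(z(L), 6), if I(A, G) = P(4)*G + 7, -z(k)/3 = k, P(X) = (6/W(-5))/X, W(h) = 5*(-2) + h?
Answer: -878/5 ≈ -175.60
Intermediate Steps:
W(h) = -10 + h
P(X) = -2/(5*X) (P(X) = (6/(-10 - 5))/X = (6/(-15))/X = (6*(-1/15))/X = -2/(5*X))
L = -4
z(k) = -3*k
I(A, G) = 7 - G/10 (I(A, G) = (-⅖/4)*G + 7 = (-⅖*¼)*G + 7 = -G/10 + 7 = 7 - G/10)
-7*26 + I(z(L), 6) = -7*26 + (7 - ⅒*6) = -182 + (7 - ⅗) = -182 + 32/5 = -878/5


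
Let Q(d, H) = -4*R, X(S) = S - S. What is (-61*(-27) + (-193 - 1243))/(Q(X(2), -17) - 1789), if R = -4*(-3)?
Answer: -211/1837 ≈ -0.11486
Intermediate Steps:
X(S) = 0
R = 12
Q(d, H) = -48 (Q(d, H) = -4*12 = -48)
(-61*(-27) + (-193 - 1243))/(Q(X(2), -17) - 1789) = (-61*(-27) + (-193 - 1243))/(-48 - 1789) = (1647 - 1436)/(-1837) = 211*(-1/1837) = -211/1837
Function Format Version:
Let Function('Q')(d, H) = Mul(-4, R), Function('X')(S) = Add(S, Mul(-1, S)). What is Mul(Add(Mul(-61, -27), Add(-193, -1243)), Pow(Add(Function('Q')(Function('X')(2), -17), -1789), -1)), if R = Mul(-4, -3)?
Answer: Rational(-211, 1837) ≈ -0.11486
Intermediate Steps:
Function('X')(S) = 0
R = 12
Function('Q')(d, H) = -48 (Function('Q')(d, H) = Mul(-4, 12) = -48)
Mul(Add(Mul(-61, -27), Add(-193, -1243)), Pow(Add(Function('Q')(Function('X')(2), -17), -1789), -1)) = Mul(Add(Mul(-61, -27), Add(-193, -1243)), Pow(Add(-48, -1789), -1)) = Mul(Add(1647, -1436), Pow(-1837, -1)) = Mul(211, Rational(-1, 1837)) = Rational(-211, 1837)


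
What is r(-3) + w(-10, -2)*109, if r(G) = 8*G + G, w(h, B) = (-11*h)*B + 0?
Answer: -24007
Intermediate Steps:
w(h, B) = -11*B*h (w(h, B) = -11*B*h + 0 = -11*B*h)
r(G) = 9*G
r(-3) + w(-10, -2)*109 = 9*(-3) - 11*(-2)*(-10)*109 = -27 - 220*109 = -27 - 23980 = -24007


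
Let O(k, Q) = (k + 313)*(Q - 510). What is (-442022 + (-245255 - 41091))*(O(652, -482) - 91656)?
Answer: 764011416448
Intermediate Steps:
O(k, Q) = (-510 + Q)*(313 + k) (O(k, Q) = (313 + k)*(-510 + Q) = (-510 + Q)*(313 + k))
(-442022 + (-245255 - 41091))*(O(652, -482) - 91656) = (-442022 + (-245255 - 41091))*((-159630 - 510*652 + 313*(-482) - 482*652) - 91656) = (-442022 - 286346)*((-159630 - 332520 - 150866 - 314264) - 91656) = -728368*(-957280 - 91656) = -728368*(-1048936) = 764011416448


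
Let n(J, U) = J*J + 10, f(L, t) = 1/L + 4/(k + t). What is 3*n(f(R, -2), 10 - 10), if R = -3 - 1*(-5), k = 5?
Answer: 481/12 ≈ 40.083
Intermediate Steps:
R = 2 (R = -3 + 5 = 2)
f(L, t) = 1/L + 4/(5 + t)
n(J, U) = 10 + J**2 (n(J, U) = J**2 + 10 = 10 + J**2)
3*n(f(R, -2), 10 - 10) = 3*(10 + ((5 - 2 + 4*2)/(2*(5 - 2)))**2) = 3*(10 + ((1/2)*(5 - 2 + 8)/3)**2) = 3*(10 + ((1/2)*(1/3)*11)**2) = 3*(10 + (11/6)**2) = 3*(10 + 121/36) = 3*(481/36) = 481/12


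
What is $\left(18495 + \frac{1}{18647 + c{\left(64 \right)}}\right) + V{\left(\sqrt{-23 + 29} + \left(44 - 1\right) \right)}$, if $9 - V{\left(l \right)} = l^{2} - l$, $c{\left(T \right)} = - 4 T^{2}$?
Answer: $\frac{37773997}{2263} - 85 \sqrt{6} \approx 16484.0$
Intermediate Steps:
$V{\left(l \right)} = 9 + l - l^{2}$ ($V{\left(l \right)} = 9 - \left(l^{2} - l\right) = 9 + l - l^{2}$)
$\left(18495 + \frac{1}{18647 + c{\left(64 \right)}}\right) + V{\left(\sqrt{-23 + 29} + \left(44 - 1\right) \right)} = \left(18495 + \frac{1}{18647 - 4 \cdot 64^{2}}\right) + \left(9 + \left(\sqrt{-23 + 29} + \left(44 - 1\right)\right) - \left(\sqrt{-23 + 29} + \left(44 - 1\right)\right)^{2}\right) = \left(18495 + \frac{1}{18647 - 16384}\right) + \left(9 + \left(\sqrt{6} + \left(44 - 1\right)\right) - \left(\sqrt{6} + \left(44 - 1\right)\right)^{2}\right) = \left(18495 + \frac{1}{18647 - 16384}\right) + \left(9 + \left(\sqrt{6} + 43\right) - \left(\sqrt{6} + 43\right)^{2}\right) = \left(18495 + \frac{1}{2263}\right) + \left(9 + \left(43 + \sqrt{6}\right) - \left(43 + \sqrt{6}\right)^{2}\right) = \left(18495 + \frac{1}{2263}\right) + \left(52 + \sqrt{6} - \left(43 + \sqrt{6}\right)^{2}\right) = \frac{41854186}{2263} + \left(52 + \sqrt{6} - \left(43 + \sqrt{6}\right)^{2}\right) = \frac{41971862}{2263} + \sqrt{6} - \left(43 + \sqrt{6}\right)^{2}$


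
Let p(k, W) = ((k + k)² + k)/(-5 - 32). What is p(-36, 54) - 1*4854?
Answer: -184746/37 ≈ -4993.1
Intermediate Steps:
p(k, W) = -4*k²/37 - k/37 (p(k, W) = ((2*k)² + k)/(-37) = (4*k² + k)*(-1/37) = (k + 4*k²)*(-1/37) = -4*k²/37 - k/37)
p(-36, 54) - 1*4854 = -1/37*(-36)*(1 + 4*(-36)) - 1*4854 = -1/37*(-36)*(1 - 144) - 4854 = -1/37*(-36)*(-143) - 4854 = -5148/37 - 4854 = -184746/37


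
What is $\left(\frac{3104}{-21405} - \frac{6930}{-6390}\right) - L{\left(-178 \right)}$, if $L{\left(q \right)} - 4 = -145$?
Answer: $\frac{215713256}{1519755} \approx 141.94$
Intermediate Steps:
$L{\left(q \right)} = -141$ ($L{\left(q \right)} = 4 - 145 = -141$)
$\left(\frac{3104}{-21405} - \frac{6930}{-6390}\right) - L{\left(-178 \right)} = \left(\frac{3104}{-21405} - \frac{6930}{-6390}\right) - -141 = \left(3104 \left(- \frac{1}{21405}\right) - - \frac{77}{71}\right) + 141 = \left(- \frac{3104}{21405} + \frac{77}{71}\right) + 141 = \frac{1427801}{1519755} + 141 = \frac{215713256}{1519755}$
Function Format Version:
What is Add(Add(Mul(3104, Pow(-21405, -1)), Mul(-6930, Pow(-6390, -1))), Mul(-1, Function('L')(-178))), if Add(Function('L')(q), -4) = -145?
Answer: Rational(215713256, 1519755) ≈ 141.94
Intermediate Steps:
Function('L')(q) = -141 (Function('L')(q) = Add(4, -145) = -141)
Add(Add(Mul(3104, Pow(-21405, -1)), Mul(-6930, Pow(-6390, -1))), Mul(-1, Function('L')(-178))) = Add(Add(Mul(3104, Pow(-21405, -1)), Mul(-6930, Pow(-6390, -1))), Mul(-1, -141)) = Add(Add(Mul(3104, Rational(-1, 21405)), Mul(-6930, Rational(-1, 6390))), 141) = Add(Add(Rational(-3104, 21405), Rational(77, 71)), 141) = Add(Rational(1427801, 1519755), 141) = Rational(215713256, 1519755)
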